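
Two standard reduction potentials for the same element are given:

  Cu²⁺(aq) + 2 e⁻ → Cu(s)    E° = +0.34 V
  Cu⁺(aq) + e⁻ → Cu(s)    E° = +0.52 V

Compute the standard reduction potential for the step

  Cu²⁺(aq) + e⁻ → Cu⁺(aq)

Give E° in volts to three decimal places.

+0.160 V

Sequential free energies add, so n₃E°₃ = n₁E°₁ + n₂E°₂.
With n₃ = 2, and the known step contributing 1×(+0.52) V, the unknown satisfies 1·E° = 2×(+0.34) − 1×(+0.52) = +0.160.
E° = +0.160 / 1 = +0.160 V.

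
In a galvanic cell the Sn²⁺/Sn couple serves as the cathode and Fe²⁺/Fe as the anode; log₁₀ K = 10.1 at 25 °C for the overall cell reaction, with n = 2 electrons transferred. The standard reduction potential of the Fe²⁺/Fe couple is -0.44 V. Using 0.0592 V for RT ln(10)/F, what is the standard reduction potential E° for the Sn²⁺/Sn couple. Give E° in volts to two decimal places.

E°cell = (0.0592/n)·log K = (0.0592/2)(10.1) = +0.299 V.
Since Sn²⁺/Sn is the cathode and Fe²⁺/Fe the anode, E°cell = E°(Sn²⁺/Sn) − E°(Fe²⁺/Fe).
So E°(Sn²⁺/Sn) = E°cell + E°(Fe²⁺/Fe) = +0.299 + (-0.44) = -0.14 V.

-0.14 V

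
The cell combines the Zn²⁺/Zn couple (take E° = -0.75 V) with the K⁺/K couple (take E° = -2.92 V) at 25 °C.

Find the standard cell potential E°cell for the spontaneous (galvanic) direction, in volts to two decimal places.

The Zn²⁺/Zn couple has the higher reduction potential, so it is the cathode; K⁺/K is oxidised at the anode.
E°cell = E°(cathode) − E°(anode) = (-0.75) − (-2.92) = +2.17 V.

+2.17 V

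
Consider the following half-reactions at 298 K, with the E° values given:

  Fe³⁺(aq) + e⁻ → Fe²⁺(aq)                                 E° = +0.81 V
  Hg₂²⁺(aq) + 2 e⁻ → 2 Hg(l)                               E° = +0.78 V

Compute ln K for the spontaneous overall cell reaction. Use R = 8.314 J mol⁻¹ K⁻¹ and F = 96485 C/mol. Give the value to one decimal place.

Cathode: Fe³⁺/Fe²⁺; anode: Hg₂²⁺/Hg. E°cell = (+0.81) − (+0.78) = +0.03 V, with n = 2.
ΔG° = −nFE° = −RT ln K, so ln K = nFE°/(RT) = (2)(96485)(+0.03) / ((8.314)(298)) = 2.337.

2.3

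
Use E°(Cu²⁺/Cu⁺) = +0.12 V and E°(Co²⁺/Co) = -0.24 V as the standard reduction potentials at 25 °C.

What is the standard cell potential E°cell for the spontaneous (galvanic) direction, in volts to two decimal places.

+0.36 V

The Cu²⁺/Cu⁺ couple has the higher reduction potential, so it is the cathode; Co²⁺/Co is oxidised at the anode.
E°cell = E°(cathode) − E°(anode) = (+0.12) − (-0.24) = +0.36 V.
Since E°cell > 0, the reaction is spontaneous under standard conditions.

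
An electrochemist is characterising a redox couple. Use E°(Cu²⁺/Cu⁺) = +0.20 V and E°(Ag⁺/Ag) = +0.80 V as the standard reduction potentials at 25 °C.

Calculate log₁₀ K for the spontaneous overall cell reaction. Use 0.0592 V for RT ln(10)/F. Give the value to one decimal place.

10.1

Cathode: Ag⁺/Ag; anode: Cu²⁺/Cu⁺. E°cell = +0.60 V, n = 1.
log K = nE°cell / 0.0592 = (1)(+0.60) / 0.0592 = 10.1.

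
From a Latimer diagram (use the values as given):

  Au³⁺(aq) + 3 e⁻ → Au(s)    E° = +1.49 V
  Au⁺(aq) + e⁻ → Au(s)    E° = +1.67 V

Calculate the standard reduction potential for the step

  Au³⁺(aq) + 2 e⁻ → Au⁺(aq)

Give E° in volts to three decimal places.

+1.400 V

Sequential free energies add, so n₃E°₃ = n₁E°₁ + n₂E°₂.
With n₃ = 3, and the known step contributing 1×(+1.67) V, the unknown satisfies 2·E° = 3×(+1.49) − 1×(+1.67) = +2.800.
E° = +2.800 / 2 = +1.400 V.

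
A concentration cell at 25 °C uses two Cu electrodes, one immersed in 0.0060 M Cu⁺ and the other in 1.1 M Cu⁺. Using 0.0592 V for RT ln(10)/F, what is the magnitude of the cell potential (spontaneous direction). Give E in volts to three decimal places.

+0.134 V

For a concentration cell E°cell = 0. The 1.1 M side is the cathode (reduction is favoured where [Cu⁺] is higher).
With n = 1, E = −(0.0592/1) log([Cu⁺]ₐₙ/[Cu⁺]꜀ₐₜ) = −(0.0592/1) log(0.006/1.1) = −(0.0592/1)(-2.263) = +0.134 V.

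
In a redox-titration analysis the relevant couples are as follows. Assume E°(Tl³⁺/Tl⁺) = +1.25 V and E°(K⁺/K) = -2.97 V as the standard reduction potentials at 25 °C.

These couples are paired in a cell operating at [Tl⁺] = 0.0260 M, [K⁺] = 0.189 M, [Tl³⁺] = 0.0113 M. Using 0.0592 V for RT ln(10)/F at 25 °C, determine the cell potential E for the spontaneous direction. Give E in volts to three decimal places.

Tl³⁺/Tl⁺ is the cathode (higher E°), K⁺/K the anode: E°cell = +1.25 − (-2.97) = +4.22 V, n = 2.
Overall: Tl³⁺(aq) + 2 K(s) → Tl⁺(aq) + 2 K⁺(aq)
Q = [Tl⁺]·[K⁺]^2 / ([Tl³⁺]); log Q = -1.085.
E = E° − (0.0592/n) log Q = +4.22 − (0.0592/2)(-1.085) = +4.252 V.

+4.252 V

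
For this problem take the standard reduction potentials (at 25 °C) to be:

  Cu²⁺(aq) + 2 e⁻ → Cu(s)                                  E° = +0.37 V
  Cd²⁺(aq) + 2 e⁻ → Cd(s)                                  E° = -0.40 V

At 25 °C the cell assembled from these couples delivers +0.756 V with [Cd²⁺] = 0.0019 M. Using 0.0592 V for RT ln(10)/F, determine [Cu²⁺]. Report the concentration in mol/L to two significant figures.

Cu²⁺/Cu is the cathode, Cd²⁺/Cd the anode: E°cell = +0.77 V, n = 2.
Overall reaction: Cu²⁺(aq) + Cd(s) → Cu(s) + Cd²⁺(aq); Q = [Cd²⁺]^1/[Cu²⁺]^1.
From E = E° − (0.0592/n) log Q: log Q = (E° − E)·n/0.0592 = (+0.77 − (+0.756))·2/0.0592 = 0.4730.
So 1·log[Cu²⁺] = 1·log(0.0019) − log Q = -2.7212 − (0.4730) = -3.1942; [Cu²⁺] = 10^(-3.1942) ≈ 0.00064 M.

0.00064 M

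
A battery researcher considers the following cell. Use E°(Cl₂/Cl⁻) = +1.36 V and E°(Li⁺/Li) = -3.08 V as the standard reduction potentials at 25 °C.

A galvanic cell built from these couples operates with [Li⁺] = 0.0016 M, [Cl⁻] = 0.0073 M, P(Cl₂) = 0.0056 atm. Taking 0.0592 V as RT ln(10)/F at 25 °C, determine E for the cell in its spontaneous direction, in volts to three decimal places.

Cl₂/Cl⁻ is the cathode (higher E°), Li⁺/Li the anode: E°cell = +1.36 − (-3.08) = +4.44 V, n = 2.
Overall: Cl₂(g) + 2 Li(s) → 2 Cl⁻(aq) + 2 Li⁺(aq)
Q = [Cl⁻]^2·[Li⁺]^2 / (P(Cl₂)); log Q = -7.613.
E = E° − (0.0592/n) log Q = +4.44 − (0.0592/2)(-7.613) = +4.665 V.

+4.665 V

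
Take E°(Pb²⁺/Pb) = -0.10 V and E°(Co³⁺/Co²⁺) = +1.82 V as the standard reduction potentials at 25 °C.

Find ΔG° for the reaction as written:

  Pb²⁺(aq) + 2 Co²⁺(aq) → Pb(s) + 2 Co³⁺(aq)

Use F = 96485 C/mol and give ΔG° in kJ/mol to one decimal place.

+370.5 kJ/mol

As written, Pb²⁺/Pb is reduced (cathode) and Co³⁺/Co²⁺ is oxidised (anode), so E°cell = (-0.10) − (+1.82) = -1.92 V.
Balancing electrons gives n = 2.
ΔG° = −nFE° = −(2)(96485)(-1.92) = 370,502 J = +370.5 kJ/mol.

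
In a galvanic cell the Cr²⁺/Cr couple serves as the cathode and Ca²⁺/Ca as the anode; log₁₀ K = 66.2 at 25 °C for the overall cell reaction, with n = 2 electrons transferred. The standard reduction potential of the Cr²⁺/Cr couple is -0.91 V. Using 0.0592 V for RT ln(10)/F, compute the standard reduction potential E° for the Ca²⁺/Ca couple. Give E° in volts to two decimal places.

E°cell = (0.0592/n)·log K = (0.0592/2)(66.2) = +1.960 V.
Since Cr²⁺/Cr is the cathode and Ca²⁺/Ca the anode, E°cell = E°(Cr²⁺/Cr) − E°(Ca²⁺/Ca).
So E°(Ca²⁺/Ca) = E°(Cr²⁺/Cr) − E°cell = (-0.91) − (+1.960) = -2.87 V.

-2.87 V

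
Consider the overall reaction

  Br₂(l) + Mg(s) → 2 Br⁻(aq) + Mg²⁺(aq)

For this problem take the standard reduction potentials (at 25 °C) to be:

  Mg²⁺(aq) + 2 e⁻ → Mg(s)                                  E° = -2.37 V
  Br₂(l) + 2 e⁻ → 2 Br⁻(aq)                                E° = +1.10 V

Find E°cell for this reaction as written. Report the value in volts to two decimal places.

The Br₂/Br⁻ couple has the higher reduction potential, so it is the cathode; Mg²⁺/Mg is oxidised at the anode.
E°cell = E°(cathode) − E°(anode) = (+1.10) − (-2.37) = +3.47 V.

+3.47 V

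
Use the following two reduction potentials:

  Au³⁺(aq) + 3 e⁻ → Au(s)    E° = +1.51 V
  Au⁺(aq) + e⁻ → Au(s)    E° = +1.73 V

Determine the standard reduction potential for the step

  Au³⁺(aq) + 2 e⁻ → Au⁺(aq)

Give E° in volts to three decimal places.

+1.400 V

Sequential free energies add, so n₃E°₃ = n₁E°₁ + n₂E°₂.
With n₃ = 3, and the known step contributing 1×(+1.73) V, the unknown satisfies 2·E° = 3×(+1.51) − 1×(+1.73) = +2.800.
E° = +2.800 / 2 = +1.400 V.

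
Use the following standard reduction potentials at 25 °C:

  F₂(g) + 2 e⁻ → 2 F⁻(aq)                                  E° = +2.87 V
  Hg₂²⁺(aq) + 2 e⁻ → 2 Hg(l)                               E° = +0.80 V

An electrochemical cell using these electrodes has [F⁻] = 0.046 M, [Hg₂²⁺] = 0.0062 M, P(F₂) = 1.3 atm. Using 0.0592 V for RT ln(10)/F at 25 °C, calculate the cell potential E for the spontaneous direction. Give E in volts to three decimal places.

+2.218 V

F₂/F⁻ is the cathode (higher E°), Hg₂²⁺/Hg the anode: E°cell = +2.87 − (+0.80) = +2.07 V, n = 2.
Overall: F₂(g) + 2 Hg(l) → 2 F⁻(aq) + Hg₂²⁺(aq)
Q = [F⁻]^2·[Hg₂²⁺] / (P(F₂)); log Q = -4.996.
E = E° − (0.0592/n) log Q = +2.07 − (0.0592/2)(-4.996) = +2.218 V.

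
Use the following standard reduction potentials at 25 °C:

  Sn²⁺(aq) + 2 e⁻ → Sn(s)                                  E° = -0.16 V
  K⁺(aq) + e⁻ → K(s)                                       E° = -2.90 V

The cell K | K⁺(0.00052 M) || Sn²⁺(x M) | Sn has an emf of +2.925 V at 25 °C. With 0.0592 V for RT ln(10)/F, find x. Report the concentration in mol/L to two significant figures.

0.48 M

Sn²⁺/Sn is the cathode, K⁺/K the anode: E°cell = +2.74 V, n = 2.
Overall reaction: Sn²⁺(aq) + 2 K(s) → Sn(s) + 2 K⁺(aq); Q = [K⁺]^2/[Sn²⁺]^1.
From E = E° − (0.0592/n) log Q: log Q = (E° − E)·n/0.0592 = (+2.74 − (+2.925))·2/0.0592 = -6.2500.
So 1·log[Sn²⁺] = 2·log(0.00052) − log Q = -6.5680 − (-6.2500) = -0.3180; [Sn²⁺] = 10^(-0.3180) ≈ 0.48 M.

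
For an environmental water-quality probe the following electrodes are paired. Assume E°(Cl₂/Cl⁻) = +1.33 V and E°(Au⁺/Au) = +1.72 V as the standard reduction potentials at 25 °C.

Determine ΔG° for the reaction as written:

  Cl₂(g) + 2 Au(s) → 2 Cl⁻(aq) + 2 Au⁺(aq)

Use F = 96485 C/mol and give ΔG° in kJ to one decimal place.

+75.3 kJ

As written, Cl₂/Cl⁻ is reduced (cathode) and Au⁺/Au is oxidised (anode), so E°cell = (+1.33) − (+1.72) = -0.39 V.
Balancing electrons gives n = 2.
ΔG° = −nFE° = −(2)(96485)(-0.39) = 75,258 J = +75.3 kJ.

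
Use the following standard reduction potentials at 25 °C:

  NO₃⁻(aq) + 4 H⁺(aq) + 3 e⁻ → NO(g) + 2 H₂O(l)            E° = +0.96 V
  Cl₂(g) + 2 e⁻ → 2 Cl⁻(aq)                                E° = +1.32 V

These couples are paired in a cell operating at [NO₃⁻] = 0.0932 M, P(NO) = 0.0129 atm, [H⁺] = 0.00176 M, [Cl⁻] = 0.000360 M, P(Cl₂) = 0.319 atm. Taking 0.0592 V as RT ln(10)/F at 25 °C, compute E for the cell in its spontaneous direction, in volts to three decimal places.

Cl₂/Cl⁻ is the cathode (higher E°), NO₃⁻/NO the anode: E°cell = +1.32 − (+0.96) = +0.36 V, n = 6.
Overall: 3 Cl₂(g) + 2 NO(g) + 4 H₂O(l) → 6 Cl⁻(aq) + 2 NO₃⁻(aq) + 8 H⁺(aq)
Q = [Cl⁻]^6·[NO₃⁻]^2·[H⁺]^8 / (P(Cl₂)^3·P(NO)^2); log Q = -39.492.
E = E° − (0.0592/n) log Q = +0.36 − (0.0592/6)(-39.492) = +0.750 V.

+0.750 V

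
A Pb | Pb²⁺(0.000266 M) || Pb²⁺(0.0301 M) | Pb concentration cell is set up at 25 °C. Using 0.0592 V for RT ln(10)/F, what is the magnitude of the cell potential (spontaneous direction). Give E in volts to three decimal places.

For a concentration cell E°cell = 0. The 0.0301 M side is the cathode (reduction is favoured where [Pb²⁺] is higher).
With n = 2, E = −(0.0592/2) log([Pb²⁺]ₐₙ/[Pb²⁺]꜀ₐₜ) = −(0.0592/2) log(0.000266/0.0301) = −(0.0592/2)(-2.054) = +0.061 V.

+0.061 V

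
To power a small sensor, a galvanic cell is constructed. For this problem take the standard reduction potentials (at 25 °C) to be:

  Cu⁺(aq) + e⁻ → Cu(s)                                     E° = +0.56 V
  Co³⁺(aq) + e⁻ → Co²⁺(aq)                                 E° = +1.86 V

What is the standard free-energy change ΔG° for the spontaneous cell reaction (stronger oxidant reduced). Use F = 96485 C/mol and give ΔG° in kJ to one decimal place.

Co³⁺/Co²⁺ (E° = +1.86 V) is the cathode; Cu⁺/Cu (E° = +0.56 V) is the anode, so E°cell = +1.30 V.
Balancing electrons gives n = 1 (lcm of 1 and 1).
ΔG° = −nFE° = −(1)(96485)(+1.30) = -125,430 J = -125.4 kJ.

-125.4 kJ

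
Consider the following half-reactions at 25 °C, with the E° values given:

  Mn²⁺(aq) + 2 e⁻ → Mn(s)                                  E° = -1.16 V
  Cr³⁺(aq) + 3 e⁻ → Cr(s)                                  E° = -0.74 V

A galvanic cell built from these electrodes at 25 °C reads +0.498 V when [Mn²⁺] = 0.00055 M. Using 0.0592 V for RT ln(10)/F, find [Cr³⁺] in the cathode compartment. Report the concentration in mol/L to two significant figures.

0.12 M

Cr³⁺/Cr is the cathode, Mn²⁺/Mn the anode: E°cell = +0.42 V, n = 6.
Overall reaction: 2 Cr³⁺(aq) + 3 Mn(s) → 2 Cr(s) + 3 Mn²⁺(aq); Q = [Mn²⁺]^3/[Cr³⁺]^2.
From E = E° − (0.0592/n) log Q: log Q = (E° − E)·n/0.0592 = (+0.42 − (+0.498))·6/0.0592 = -7.9054.
So 2·log[Cr³⁺] = 3·log(0.00055) − log Q = -9.7789 − (-7.9054) = -1.8735; log[Cr³⁺] = -1.8735 / 2 = -0.9367; [Cr³⁺] = 10^(-0.9367) ≈ 0.12 M.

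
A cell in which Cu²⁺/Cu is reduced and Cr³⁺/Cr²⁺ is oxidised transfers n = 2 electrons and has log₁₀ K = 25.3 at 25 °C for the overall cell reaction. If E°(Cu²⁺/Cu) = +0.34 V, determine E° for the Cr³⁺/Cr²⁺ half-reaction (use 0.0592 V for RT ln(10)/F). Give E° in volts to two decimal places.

E°cell = (0.0592/n)·log K = (0.0592/2)(25.3) = +0.749 V.
Since Cu²⁺/Cu is the cathode and Cr³⁺/Cr²⁺ the anode, E°cell = E°(Cu²⁺/Cu) − E°(Cr³⁺/Cr²⁺).
So E°(Cr³⁺/Cr²⁺) = E°(Cu²⁺/Cu) − E°cell = (+0.34) − (+0.749) = -0.41 V.

-0.41 V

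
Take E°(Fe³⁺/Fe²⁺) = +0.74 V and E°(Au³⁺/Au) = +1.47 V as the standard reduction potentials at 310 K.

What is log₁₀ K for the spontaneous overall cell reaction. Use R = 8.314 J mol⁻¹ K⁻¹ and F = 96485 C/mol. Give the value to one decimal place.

35.6

Cathode: Au³⁺/Au; anode: Fe³⁺/Fe²⁺. E°cell = (+1.47) − (+0.74) = +0.73 V, with n = 3.
ΔG° = −nFE° = −RT ln K, so ln K = nFE°/(RT) = (3)(96485)(+0.73) / ((8.314)(310)) = 81.985.
log₁₀ K = 81.985 / ln 10 = 35.6.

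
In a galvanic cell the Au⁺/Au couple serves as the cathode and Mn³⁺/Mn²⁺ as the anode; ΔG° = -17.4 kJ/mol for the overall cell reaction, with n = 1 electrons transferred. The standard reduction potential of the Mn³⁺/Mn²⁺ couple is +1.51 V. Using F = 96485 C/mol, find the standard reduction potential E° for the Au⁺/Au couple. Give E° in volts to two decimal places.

E°cell = −ΔG°/(nF) = −(-17.4×10³)/((1)(96485)) = +0.180 V.
Since Au⁺/Au is the cathode and Mn³⁺/Mn²⁺ the anode, E°cell = E°(Au⁺/Au) − E°(Mn³⁺/Mn²⁺).
So E°(Au⁺/Au) = E°cell + E°(Mn³⁺/Mn²⁺) = +0.180 + (+1.51) = +1.69 V.

+1.69 V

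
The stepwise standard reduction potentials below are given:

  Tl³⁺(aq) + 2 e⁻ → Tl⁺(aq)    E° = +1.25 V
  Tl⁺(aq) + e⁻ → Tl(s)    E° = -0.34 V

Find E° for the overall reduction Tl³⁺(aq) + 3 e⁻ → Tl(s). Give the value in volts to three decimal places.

Standard free energies of sequential steps add: ΔG°₃ = ΔG°₁ + ΔG°₂, so n₃E°₃ = n₁E°₁ + n₂E°₂.
E°₃ = (2×+1.25 + 1×-0.34) / 3 = (+2.160) / 3 = +0.720 V.

+0.720 V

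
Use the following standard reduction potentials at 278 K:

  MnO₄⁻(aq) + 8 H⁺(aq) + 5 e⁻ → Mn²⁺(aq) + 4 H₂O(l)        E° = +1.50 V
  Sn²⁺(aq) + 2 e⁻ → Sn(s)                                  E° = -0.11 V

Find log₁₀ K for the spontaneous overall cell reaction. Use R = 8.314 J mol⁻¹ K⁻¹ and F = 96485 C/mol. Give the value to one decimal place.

Cathode: MnO₄⁻/Mn²⁺; anode: Sn²⁺/Sn. E°cell = (+1.50) − (-0.11) = +1.61 V, with n = 10.
ΔG° = −nFE° = −RT ln K, so ln K = nFE°/(RT) = (10)(96485)(+1.61) / ((8.314)(278)) = 672.095.
log₁₀ K = 672.095 / ln 10 = 291.9.

291.9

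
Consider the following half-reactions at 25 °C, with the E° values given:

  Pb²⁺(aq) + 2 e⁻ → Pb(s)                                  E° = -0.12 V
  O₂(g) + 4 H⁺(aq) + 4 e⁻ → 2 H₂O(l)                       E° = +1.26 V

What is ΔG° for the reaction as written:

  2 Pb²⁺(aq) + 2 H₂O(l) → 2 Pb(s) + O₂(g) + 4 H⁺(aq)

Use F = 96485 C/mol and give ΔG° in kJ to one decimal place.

+532.6 kJ

As written, Pb²⁺/Pb is reduced (cathode) and O₂/H₂O is oxidised (anode), so E°cell = (-0.12) − (+1.26) = -1.38 V.
Balancing electrons gives n = 4.
ΔG° = −nFE° = −(4)(96485)(-1.38) = 532,597 J = +532.6 kJ.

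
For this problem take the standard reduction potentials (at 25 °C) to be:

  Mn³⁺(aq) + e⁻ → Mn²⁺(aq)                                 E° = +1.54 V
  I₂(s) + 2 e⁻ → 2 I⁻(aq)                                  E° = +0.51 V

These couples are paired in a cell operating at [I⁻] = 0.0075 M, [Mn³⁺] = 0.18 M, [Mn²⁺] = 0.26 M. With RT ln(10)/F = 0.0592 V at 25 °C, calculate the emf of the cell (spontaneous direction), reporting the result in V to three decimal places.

Mn³⁺/Mn²⁺ is the cathode (higher E°), I₂/I⁻ the anode: E°cell = +1.54 − (+0.51) = +1.03 V, n = 2.
Overall: 2 Mn³⁺(aq) + 2 I⁻(aq) → 2 Mn²⁺(aq) + I₂(s)
Q = [Mn²⁺]^2 / ([Mn³⁺]^2·[I⁻]^2); log Q = 4.569.
E = E° − (0.0592/n) log Q = +1.03 − (0.0592/2)(4.569) = +0.895 V.

+0.895 V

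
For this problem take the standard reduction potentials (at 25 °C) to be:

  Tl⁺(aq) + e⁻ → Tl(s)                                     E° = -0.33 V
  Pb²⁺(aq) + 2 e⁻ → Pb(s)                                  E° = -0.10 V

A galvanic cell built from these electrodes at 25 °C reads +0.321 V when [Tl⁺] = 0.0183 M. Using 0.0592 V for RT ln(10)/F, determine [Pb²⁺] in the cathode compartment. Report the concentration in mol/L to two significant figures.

0.40 M

Pb²⁺/Pb is the cathode, Tl⁺/Tl the anode: E°cell = +0.23 V, n = 2.
Overall reaction: Pb²⁺(aq) + 2 Tl(s) → Pb(s) + 2 Tl⁺(aq); Q = [Tl⁺]^2/[Pb²⁺]^1.
From E = E° − (0.0592/n) log Q: log Q = (E° − E)·n/0.0592 = (+0.23 − (+0.321))·2/0.0592 = -3.0743.
So 1·log[Pb²⁺] = 2·log(0.0183) − log Q = -3.4751 − (-3.0743) = -0.4008; [Pb²⁺] = 10^(-0.4008) ≈ 0.40 M.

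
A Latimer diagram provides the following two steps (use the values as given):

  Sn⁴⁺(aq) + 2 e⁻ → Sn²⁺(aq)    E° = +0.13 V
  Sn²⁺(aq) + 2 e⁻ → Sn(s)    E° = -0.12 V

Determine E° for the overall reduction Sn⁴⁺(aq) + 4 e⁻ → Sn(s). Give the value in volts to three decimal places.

Standard free energies of sequential steps add: ΔG°₃ = ΔG°₁ + ΔG°₂, so n₃E°₃ = n₁E°₁ + n₂E°₂.
E°₃ = (2×+0.13 + 2×-0.12) / 4 = (+0.020) / 4 = +0.005 V.

+0.005 V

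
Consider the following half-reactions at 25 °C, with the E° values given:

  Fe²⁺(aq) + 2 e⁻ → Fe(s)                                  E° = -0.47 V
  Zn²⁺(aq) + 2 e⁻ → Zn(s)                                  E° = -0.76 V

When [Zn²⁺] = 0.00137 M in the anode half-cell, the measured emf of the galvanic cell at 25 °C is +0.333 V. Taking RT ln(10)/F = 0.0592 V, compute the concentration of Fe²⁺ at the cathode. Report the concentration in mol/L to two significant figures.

Fe²⁺/Fe is the cathode, Zn²⁺/Zn the anode: E°cell = +0.29 V, n = 2.
Overall reaction: Fe²⁺(aq) + Zn(s) → Fe(s) + Zn²⁺(aq); Q = [Zn²⁺]^1/[Fe²⁺]^1.
From E = E° − (0.0592/n) log Q: log Q = (E° − E)·n/0.0592 = (+0.29 − (+0.333))·2/0.0592 = -1.4527.
So 1·log[Fe²⁺] = 1·log(0.00137) − log Q = -2.8633 − (-1.4527) = -1.4106; [Fe²⁺] = 10^(-1.4106) ≈ 0.039 M.

0.039 M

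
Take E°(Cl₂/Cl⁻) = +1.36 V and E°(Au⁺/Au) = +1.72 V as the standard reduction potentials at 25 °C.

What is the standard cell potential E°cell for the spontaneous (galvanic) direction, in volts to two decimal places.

The Au⁺/Au couple has the higher reduction potential, so it is the cathode; Cl₂/Cl⁻ is oxidised at the anode.
E°cell = E°(cathode) − E°(anode) = (+1.72) − (+1.36) = +0.36 V.

+0.36 V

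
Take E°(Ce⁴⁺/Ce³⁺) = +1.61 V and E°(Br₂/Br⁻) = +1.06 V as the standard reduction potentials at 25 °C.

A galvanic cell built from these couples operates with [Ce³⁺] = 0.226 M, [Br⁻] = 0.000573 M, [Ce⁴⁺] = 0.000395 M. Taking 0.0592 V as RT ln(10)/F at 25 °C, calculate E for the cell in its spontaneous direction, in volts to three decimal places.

+0.195 V

Ce⁴⁺/Ce³⁺ is the cathode (higher E°), Br₂/Br⁻ the anode: E°cell = +1.61 − (+1.06) = +0.55 V, n = 2.
Overall: 2 Ce⁴⁺(aq) + 2 Br⁻(aq) → 2 Ce³⁺(aq) + Br₂(l)
Q = [Ce³⁺]^2 / ([Ce⁴⁺]^2·[Br⁻]^2); log Q = 11.999.
E = E° − (0.0592/n) log Q = +0.55 − (0.0592/2)(11.999) = +0.195 V.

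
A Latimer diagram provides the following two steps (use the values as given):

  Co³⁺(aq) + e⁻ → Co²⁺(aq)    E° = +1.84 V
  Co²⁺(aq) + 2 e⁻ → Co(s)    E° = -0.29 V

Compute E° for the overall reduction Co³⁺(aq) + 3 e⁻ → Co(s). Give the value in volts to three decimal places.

Since ΔG° = −nFE° is additive over sequential reductions, n₃E°₃ = n₁E°₁ + n₂E°₂.
E°₃ = (1×+1.84 + 2×-0.29) / 3 = (+1.260) / 3 = +0.420 V.

+0.420 V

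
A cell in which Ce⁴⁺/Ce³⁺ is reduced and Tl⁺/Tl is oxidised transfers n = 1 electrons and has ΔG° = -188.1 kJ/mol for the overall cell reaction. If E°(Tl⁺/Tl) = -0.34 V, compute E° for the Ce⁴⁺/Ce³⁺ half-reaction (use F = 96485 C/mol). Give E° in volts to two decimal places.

+1.61 V

E°cell = −ΔG°/(nF) = −(-188.1×10³)/((1)(96485)) = +1.950 V.
Since Ce⁴⁺/Ce³⁺ is the cathode and Tl⁺/Tl the anode, E°cell = E°(Ce⁴⁺/Ce³⁺) − E°(Tl⁺/Tl).
So E°(Ce⁴⁺/Ce³⁺) = E°cell + E°(Tl⁺/Tl) = +1.950 + (-0.34) = +1.61 V.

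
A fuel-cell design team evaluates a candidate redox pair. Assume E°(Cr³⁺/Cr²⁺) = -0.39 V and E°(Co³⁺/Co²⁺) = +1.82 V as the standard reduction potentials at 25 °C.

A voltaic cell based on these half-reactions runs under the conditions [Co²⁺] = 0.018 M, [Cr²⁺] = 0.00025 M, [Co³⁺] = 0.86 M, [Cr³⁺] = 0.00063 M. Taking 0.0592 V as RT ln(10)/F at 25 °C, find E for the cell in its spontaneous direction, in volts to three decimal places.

+2.286 V

Co³⁺/Co²⁺ is the cathode (higher E°), Cr³⁺/Cr²⁺ the anode: E°cell = +1.82 − (-0.39) = +2.21 V, n = 1.
Overall: Co³⁺(aq) + Cr²⁺(aq) → Co²⁺(aq) + Cr³⁺(aq)
Q = [Co²⁺]·[Cr³⁺] / ([Co³⁺]·[Cr²⁺]); log Q = -1.278.
E = E° − (0.0592/n) log Q = +2.21 − (0.0592/1)(-1.278) = +2.286 V.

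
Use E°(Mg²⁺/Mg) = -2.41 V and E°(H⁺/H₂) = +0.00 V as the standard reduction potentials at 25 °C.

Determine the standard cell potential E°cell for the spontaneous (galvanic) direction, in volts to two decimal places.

+2.41 V

The H⁺/H₂ couple has the higher reduction potential, so it is the cathode; Mg²⁺/Mg is oxidised at the anode.
E°cell = E°(cathode) − E°(anode) = (+0.00) − (-2.41) = +2.41 V.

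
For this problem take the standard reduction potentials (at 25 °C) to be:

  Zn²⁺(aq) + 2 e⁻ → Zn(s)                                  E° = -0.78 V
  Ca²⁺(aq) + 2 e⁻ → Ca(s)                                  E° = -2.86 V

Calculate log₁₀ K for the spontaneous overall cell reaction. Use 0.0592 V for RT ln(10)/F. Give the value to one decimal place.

70.3

Cathode: Zn²⁺/Zn; anode: Ca²⁺/Ca. E°cell = +2.08 V, n = 2.
log K = nE°cell / 0.0592 = (2)(+2.08) / 0.0592 = 70.3.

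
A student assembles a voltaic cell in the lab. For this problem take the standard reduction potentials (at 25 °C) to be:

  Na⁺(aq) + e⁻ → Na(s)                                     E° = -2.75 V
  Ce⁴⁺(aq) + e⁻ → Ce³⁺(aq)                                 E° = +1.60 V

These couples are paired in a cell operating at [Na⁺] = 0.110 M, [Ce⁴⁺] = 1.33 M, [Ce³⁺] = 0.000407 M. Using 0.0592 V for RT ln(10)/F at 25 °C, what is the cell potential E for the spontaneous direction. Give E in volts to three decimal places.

+4.615 V

Ce⁴⁺/Ce³⁺ is the cathode (higher E°), Na⁺/Na the anode: E°cell = +1.60 − (-2.75) = +4.35 V, n = 1.
Overall: Ce⁴⁺(aq) + Na(s) → Ce³⁺(aq) + Na⁺(aq)
Q = [Ce³⁺]·[Na⁺] / ([Ce⁴⁺]); log Q = -4.473.
E = E° − (0.0592/n) log Q = +4.35 − (0.0592/1)(-4.473) = +4.615 V.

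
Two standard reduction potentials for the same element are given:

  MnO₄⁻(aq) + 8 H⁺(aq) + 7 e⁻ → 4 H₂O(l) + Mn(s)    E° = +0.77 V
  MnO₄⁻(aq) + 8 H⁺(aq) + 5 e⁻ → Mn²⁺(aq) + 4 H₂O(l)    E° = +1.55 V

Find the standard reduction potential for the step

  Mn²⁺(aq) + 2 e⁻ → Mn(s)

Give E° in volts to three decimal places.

Sequential free energies add, so n₃E°₃ = n₁E°₁ + n₂E°₂.
With n₃ = 7, and the known step contributing 5×(+1.55) V, the unknown satisfies 2·E° = 7×(+0.77) − 5×(+1.55) = -2.360.
E° = -2.360 / 2 = -1.180 V.

-1.180 V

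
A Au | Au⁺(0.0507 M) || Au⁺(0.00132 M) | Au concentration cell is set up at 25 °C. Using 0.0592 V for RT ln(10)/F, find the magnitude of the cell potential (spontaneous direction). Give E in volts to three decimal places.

+0.094 V

For a concentration cell E°cell = 0. The 0.0507 M side is the cathode (reduction is favoured where [Au⁺] is higher).
With n = 1, E = −(0.0592/1) log([Au⁺]ₐₙ/[Au⁺]꜀ₐₜ) = −(0.0592/1) log(0.00132/0.0507) = −(0.0592/1)(-1.584) = +0.094 V.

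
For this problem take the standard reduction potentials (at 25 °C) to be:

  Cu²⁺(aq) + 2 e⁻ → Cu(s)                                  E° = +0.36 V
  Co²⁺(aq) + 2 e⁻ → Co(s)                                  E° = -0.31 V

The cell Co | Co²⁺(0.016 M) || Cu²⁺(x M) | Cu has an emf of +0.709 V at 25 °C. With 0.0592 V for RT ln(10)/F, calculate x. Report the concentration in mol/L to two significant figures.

0.33 M

Cu²⁺/Cu is the cathode, Co²⁺/Co the anode: E°cell = +0.67 V, n = 2.
Overall reaction: Cu²⁺(aq) + Co(s) → Cu(s) + Co²⁺(aq); Q = [Co²⁺]^1/[Cu²⁺]^1.
From E = E° − (0.0592/n) log Q: log Q = (E° − E)·n/0.0592 = (+0.67 − (+0.709))·2/0.0592 = -1.3176.
So 1·log[Cu²⁺] = 1·log(0.016) − log Q = -1.7959 − (-1.3176) = -0.4783; [Cu²⁺] = 10^(-0.4783) ≈ 0.33 M.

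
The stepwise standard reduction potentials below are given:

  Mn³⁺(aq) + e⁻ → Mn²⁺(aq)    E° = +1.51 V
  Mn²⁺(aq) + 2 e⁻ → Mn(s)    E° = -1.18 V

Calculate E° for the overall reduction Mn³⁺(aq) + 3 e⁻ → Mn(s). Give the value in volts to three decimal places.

Since ΔG° = −nFE° is additive over sequential reductions, n₃E°₃ = n₁E°₁ + n₂E°₂.
E°₃ = (1×+1.51 + 2×-1.18) / 3 = (-0.850) / 3 = -0.283 V.
Simply averaging or adding the two E° values would be wrong; the electron-weighted sum is required.

-0.283 V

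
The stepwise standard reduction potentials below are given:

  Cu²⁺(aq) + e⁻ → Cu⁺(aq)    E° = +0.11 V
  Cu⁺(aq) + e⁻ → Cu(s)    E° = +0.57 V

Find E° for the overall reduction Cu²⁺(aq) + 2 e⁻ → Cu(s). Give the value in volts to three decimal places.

+0.340 V

Standard free energies of sequential steps add: ΔG°₃ = ΔG°₁ + ΔG°₂, so n₃E°₃ = n₁E°₁ + n₂E°₂.
E°₃ = (1×+0.11 + 1×+0.57) / 2 = (+0.680) / 2 = +0.340 V.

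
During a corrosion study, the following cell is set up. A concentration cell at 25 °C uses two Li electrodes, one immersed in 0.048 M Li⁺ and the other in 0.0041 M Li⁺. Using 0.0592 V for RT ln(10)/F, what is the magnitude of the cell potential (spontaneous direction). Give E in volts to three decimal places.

+0.063 V

For a concentration cell E°cell = 0. The 0.048 M side is the cathode (reduction is favoured where [Li⁺] is higher).
With n = 1, E = −(0.0592/1) log([Li⁺]ₐₙ/[Li⁺]꜀ₐₜ) = −(0.0592/1) log(0.0041/0.048) = −(0.0592/1)(-1.068) = +0.063 V.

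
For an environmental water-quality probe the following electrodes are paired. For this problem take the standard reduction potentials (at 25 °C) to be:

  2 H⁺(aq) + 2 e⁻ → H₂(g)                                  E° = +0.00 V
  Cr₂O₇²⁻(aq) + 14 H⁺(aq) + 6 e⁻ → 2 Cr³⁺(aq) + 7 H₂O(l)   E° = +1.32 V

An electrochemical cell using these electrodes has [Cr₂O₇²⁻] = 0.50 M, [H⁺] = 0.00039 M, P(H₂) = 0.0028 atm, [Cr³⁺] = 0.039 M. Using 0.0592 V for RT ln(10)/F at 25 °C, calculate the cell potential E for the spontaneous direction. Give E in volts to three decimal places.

Cr₂O₇²⁻/Cr³⁺ is the cathode (higher E°), H⁺/H₂ the anode: E°cell = +1.32 − (+0.00) = +1.32 V, n = 6.
Overall: Cr₂O₇²⁻(aq) + 8 H⁺(aq) + 3 H₂(g) → 2 Cr³⁺(aq) + 7 H₂O(l)
Q = [Cr³⁺]^2 / ([Cr₂O₇²⁻]·[H⁺]^8·P(H₂)^3); log Q = 32.413.
E = E° − (0.0592/n) log Q = +1.32 − (0.0592/6)(32.413) = +1.000 V.

+1.000 V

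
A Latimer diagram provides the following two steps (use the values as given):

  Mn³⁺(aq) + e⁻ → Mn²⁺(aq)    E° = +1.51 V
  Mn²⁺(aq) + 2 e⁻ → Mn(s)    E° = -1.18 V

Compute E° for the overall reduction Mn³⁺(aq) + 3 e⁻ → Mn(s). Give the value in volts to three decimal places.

-0.283 V

Adding the free-energy changes (−nFE°) of the two steps gives −n₃FE°₃ = −n₁FE°₁ − n₂FE°₂.
E°₃ = (1×+1.51 + 2×-1.18) / 3 = (-0.850) / 3 = -0.283 V.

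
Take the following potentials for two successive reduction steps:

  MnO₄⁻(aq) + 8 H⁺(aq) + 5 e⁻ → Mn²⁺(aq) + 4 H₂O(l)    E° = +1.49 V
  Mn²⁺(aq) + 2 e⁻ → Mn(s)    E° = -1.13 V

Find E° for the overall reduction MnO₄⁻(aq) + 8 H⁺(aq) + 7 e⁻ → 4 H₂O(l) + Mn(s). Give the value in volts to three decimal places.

Adding the free-energy changes (−nFE°) of the two steps gives −n₃FE°₃ = −n₁FE°₁ − n₂FE°₂.
E°₃ = (5×+1.49 + 2×-1.13) / 7 = (+5.190) / 7 = +0.741 V.

+0.741 V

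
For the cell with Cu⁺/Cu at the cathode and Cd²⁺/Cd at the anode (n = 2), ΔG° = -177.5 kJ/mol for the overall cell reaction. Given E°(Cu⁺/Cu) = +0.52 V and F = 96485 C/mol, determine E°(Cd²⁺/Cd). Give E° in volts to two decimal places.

-0.40 V

E°cell = −ΔG°/(nF) = −(-177.5×10³)/((2)(96485)) = +0.920 V.
Since Cu⁺/Cu is the cathode and Cd²⁺/Cd the anode, E°cell = E°(Cu⁺/Cu) − E°(Cd²⁺/Cd).
So E°(Cd²⁺/Cd) = E°(Cu⁺/Cu) − E°cell = (+0.52) − (+0.920) = -0.40 V.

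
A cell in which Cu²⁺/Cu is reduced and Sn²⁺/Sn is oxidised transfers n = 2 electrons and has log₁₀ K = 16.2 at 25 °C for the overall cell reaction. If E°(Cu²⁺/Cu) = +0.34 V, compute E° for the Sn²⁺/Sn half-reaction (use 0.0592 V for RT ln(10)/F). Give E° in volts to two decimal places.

E°cell = (0.0592/n)·log K = (0.0592/2)(16.2) = +0.480 V.
Since Cu²⁺/Cu is the cathode and Sn²⁺/Sn the anode, E°cell = E°(Cu²⁺/Cu) − E°(Sn²⁺/Sn).
So E°(Sn²⁺/Sn) = E°(Cu²⁺/Cu) − E°cell = (+0.34) − (+0.480) = -0.14 V.

-0.14 V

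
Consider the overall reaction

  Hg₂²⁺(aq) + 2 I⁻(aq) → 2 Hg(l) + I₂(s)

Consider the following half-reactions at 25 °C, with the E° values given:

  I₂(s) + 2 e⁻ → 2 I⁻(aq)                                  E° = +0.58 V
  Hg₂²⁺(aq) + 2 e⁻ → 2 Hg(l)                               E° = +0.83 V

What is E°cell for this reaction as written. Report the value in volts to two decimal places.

The Hg₂²⁺/Hg couple has the higher reduction potential, so it is the cathode; I₂/I⁻ is oxidised at the anode.
E°cell = E°(cathode) − E°(anode) = (+0.83) − (+0.58) = +0.25 V.

+0.25 V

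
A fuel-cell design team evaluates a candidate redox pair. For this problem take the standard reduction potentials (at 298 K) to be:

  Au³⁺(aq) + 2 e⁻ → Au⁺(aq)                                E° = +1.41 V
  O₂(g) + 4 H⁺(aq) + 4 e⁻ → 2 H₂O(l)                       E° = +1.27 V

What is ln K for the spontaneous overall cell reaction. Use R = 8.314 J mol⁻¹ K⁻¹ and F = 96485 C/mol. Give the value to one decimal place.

21.8

Cathode: Au³⁺/Au⁺; anode: O₂/H₂O. E°cell = (+1.41) − (+1.27) = +0.14 V, with n = 4.
ΔG° = −nFE° = −RT ln K, so ln K = nFE°/(RT) = (4)(96485)(+0.14) / ((8.314)(298)) = 21.808.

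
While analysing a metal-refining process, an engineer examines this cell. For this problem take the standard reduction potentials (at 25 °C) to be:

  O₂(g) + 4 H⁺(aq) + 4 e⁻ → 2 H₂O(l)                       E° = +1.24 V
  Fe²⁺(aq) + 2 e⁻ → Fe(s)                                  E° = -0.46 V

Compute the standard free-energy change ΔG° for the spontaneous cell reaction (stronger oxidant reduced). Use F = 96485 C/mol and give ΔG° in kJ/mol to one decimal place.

-656.1 kJ/mol

O₂/H₂O (E° = +1.24 V) is the cathode; Fe²⁺/Fe (E° = -0.46 V) is the anode, so E°cell = +1.70 V.
Balancing electrons gives n = 4 (lcm of 4 and 2).
ΔG° = −nFE° = −(4)(96485)(+1.70) = -656,098 J = -656.1 kJ/mol.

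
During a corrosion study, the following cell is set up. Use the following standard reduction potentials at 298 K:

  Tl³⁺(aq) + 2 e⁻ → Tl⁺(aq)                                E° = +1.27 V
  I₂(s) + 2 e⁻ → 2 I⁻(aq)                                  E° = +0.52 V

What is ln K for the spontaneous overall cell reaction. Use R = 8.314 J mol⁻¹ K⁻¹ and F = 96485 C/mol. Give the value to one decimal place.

58.4

Cathode: Tl³⁺/Tl⁺; anode: I₂/I⁻. E°cell = (+1.27) − (+0.52) = +0.75 V, with n = 2.
ΔG° = −nFE° = −RT ln K, so ln K = nFE°/(RT) = (2)(96485)(+0.75) / ((8.314)(298)) = 58.415.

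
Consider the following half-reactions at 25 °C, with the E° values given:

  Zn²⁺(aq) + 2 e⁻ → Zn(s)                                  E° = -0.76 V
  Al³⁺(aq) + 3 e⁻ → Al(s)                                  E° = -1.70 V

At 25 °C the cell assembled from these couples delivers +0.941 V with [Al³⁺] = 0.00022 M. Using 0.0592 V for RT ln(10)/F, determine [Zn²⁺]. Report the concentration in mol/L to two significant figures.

0.0039 M

Zn²⁺/Zn is the cathode, Al³⁺/Al the anode: E°cell = +0.94 V, n = 6.
Overall reaction: 3 Zn²⁺(aq) + 2 Al(s) → 3 Zn(s) + 2 Al³⁺(aq); Q = [Al³⁺]^2/[Zn²⁺]^3.
From E = E° − (0.0592/n) log Q: log Q = (E° − E)·n/0.0592 = (+0.94 − (+0.941))·6/0.0592 = -0.1014.
So 3·log[Zn²⁺] = 2·log(0.00022) − log Q = -7.3152 − (-0.1014) = -7.2138; log[Zn²⁺] = -7.2138 / 3 = -2.4046; [Zn²⁺] = 10^(-2.4046) ≈ 0.0039 M.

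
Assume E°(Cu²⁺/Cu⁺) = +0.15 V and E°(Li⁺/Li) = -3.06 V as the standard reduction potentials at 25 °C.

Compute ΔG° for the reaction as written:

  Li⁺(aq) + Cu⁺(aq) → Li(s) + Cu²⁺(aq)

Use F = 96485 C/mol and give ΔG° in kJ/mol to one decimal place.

+309.7 kJ/mol

As written, Li⁺/Li is reduced (cathode) and Cu²⁺/Cu⁺ is oxidised (anode), so E°cell = (-3.06) − (+0.15) = -3.21 V.
Balancing electrons gives n = 1.
ΔG° = −nFE° = −(1)(96485)(-3.21) = 309,717 J = +309.7 kJ/mol.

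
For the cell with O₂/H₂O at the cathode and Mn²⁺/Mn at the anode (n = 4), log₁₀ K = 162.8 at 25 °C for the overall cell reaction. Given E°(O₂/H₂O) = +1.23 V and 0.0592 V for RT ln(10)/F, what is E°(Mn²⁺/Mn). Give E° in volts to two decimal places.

-1.18 V

E°cell = (0.0592/n)·log K = (0.0592/4)(162.8) = +2.409 V.
Since O₂/H₂O is the cathode and Mn²⁺/Mn the anode, E°cell = E°(O₂/H₂O) − E°(Mn²⁺/Mn).
So E°(Mn²⁺/Mn) = E°(O₂/H₂O) − E°cell = (+1.23) − (+2.409) = -1.18 V.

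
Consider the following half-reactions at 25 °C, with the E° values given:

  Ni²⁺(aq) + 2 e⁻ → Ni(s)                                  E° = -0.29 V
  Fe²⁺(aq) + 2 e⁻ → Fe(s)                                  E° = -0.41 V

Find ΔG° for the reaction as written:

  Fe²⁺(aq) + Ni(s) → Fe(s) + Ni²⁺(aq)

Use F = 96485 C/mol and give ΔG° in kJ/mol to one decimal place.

As written, Fe²⁺/Fe is reduced (cathode) and Ni²⁺/Ni is oxidised (anode), so E°cell = (-0.41) − (-0.29) = -0.12 V.
Balancing electrons gives n = 2.
ΔG° = −nFE° = −(2)(96485)(-0.12) = 23,156 J = +23.2 kJ/mol.

+23.2 kJ/mol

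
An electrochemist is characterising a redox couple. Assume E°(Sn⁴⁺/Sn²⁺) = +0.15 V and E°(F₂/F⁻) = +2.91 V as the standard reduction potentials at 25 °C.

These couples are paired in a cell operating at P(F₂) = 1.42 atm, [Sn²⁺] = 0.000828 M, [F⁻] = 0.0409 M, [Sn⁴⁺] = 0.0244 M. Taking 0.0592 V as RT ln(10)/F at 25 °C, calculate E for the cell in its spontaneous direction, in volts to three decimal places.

F₂/F⁻ is the cathode (higher E°), Sn⁴⁺/Sn²⁺ the anode: E°cell = +2.91 − (+0.15) = +2.76 V, n = 2.
Overall: F₂(g) + Sn²⁺(aq) → 2 F⁻(aq) + Sn⁴⁺(aq)
Q = [F⁻]^2·[Sn⁴⁺] / (P(F₂)·[Sn²⁺]); log Q = -1.459.
E = E° − (0.0592/n) log Q = +2.76 − (0.0592/2)(-1.459) = +2.803 V.

+2.803 V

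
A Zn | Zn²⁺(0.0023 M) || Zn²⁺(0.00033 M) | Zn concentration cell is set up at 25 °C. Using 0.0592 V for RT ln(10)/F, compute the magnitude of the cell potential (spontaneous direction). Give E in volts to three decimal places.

+0.025 V

For a concentration cell E°cell = 0. The 0.0023 M side is the cathode (reduction is favoured where [Zn²⁺] is higher).
With n = 2, E = −(0.0592/2) log([Zn²⁺]ₐₙ/[Zn²⁺]꜀ₐₜ) = −(0.0592/2) log(0.00033/0.0023) = −(0.0592/2)(-0.843) = +0.025 V.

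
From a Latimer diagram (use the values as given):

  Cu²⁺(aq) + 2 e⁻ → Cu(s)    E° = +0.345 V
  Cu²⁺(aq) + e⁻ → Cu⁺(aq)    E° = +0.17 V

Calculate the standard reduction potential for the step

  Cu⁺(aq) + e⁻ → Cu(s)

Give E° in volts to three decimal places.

+0.520 V

Sequential free energies add, so n₃E°₃ = n₁E°₁ + n₂E°₂.
With n₃ = 2, and the known step contributing 1×(+0.17) V, the unknown satisfies 1·E° = 2×(+0.345) − 1×(+0.17) = +0.520.
E° = +0.520 / 1 = +0.520 V.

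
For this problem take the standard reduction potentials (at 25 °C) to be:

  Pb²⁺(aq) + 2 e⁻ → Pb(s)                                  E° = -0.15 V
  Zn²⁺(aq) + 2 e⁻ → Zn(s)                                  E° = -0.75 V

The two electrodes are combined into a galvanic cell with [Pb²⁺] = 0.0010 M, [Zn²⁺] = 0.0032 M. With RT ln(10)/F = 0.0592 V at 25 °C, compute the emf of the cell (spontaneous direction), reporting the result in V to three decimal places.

+0.585 V

Pb²⁺/Pb is the cathode (higher E°), Zn²⁺/Zn the anode: E°cell = -0.15 − (-0.75) = +0.60 V, n = 2.
Overall: Pb²⁺(aq) + Zn(s) → Pb(s) + Zn²⁺(aq)
Q = [Zn²⁺] / ([Pb²⁺]); log Q = 0.505.
E = E° − (0.0592/n) log Q = +0.60 − (0.0592/2)(0.505) = +0.585 V.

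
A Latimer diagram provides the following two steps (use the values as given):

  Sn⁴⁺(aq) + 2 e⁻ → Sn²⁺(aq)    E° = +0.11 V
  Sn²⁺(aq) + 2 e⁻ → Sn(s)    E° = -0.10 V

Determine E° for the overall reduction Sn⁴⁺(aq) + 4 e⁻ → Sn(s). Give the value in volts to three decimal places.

+0.005 V

Since ΔG° = −nFE° is additive over sequential reductions, n₃E°₃ = n₁E°₁ + n₂E°₂.
E°₃ = (2×+0.11 + 2×-0.10) / 4 = (+0.020) / 4 = +0.005 V.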